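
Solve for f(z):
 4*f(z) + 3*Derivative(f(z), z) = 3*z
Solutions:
 f(z) = C1*exp(-4*z/3) + 3*z/4 - 9/16


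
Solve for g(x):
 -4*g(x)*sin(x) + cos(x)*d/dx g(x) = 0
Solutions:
 g(x) = C1/cos(x)^4


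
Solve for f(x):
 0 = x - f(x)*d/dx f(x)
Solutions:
 f(x) = -sqrt(C1 + x^2)
 f(x) = sqrt(C1 + x^2)


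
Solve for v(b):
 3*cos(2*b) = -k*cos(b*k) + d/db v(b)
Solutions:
 v(b) = C1 + 3*sin(2*b)/2 + sin(b*k)


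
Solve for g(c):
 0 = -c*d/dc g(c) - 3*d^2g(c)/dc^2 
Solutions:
 g(c) = C1 + C2*erf(sqrt(6)*c/6)


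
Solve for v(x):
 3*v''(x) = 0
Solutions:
 v(x) = C1 + C2*x


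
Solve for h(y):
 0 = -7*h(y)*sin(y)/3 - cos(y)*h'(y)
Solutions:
 h(y) = C1*cos(y)^(7/3)


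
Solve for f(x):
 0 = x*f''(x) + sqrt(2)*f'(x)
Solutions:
 f(x) = C1 + C2*x^(1 - sqrt(2))


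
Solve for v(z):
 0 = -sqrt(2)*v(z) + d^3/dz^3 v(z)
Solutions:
 v(z) = C3*exp(2^(1/6)*z) + (C1*sin(2^(1/6)*sqrt(3)*z/2) + C2*cos(2^(1/6)*sqrt(3)*z/2))*exp(-2^(1/6)*z/2)


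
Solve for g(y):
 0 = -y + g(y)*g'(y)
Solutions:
 g(y) = -sqrt(C1 + y^2)
 g(y) = sqrt(C1 + y^2)


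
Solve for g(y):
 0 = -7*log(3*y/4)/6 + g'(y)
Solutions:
 g(y) = C1 + 7*y*log(y)/6 - 7*y*log(2)/3 - 7*y/6 + 7*y*log(3)/6


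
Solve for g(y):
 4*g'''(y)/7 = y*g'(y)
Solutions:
 g(y) = C1 + Integral(C2*airyai(14^(1/3)*y/2) + C3*airybi(14^(1/3)*y/2), y)


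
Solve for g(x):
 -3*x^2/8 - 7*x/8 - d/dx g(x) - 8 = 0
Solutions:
 g(x) = C1 - x^3/8 - 7*x^2/16 - 8*x


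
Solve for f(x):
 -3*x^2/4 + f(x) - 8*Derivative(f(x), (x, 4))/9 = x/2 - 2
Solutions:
 f(x) = C1*exp(-2^(1/4)*sqrt(3)*x/2) + C2*exp(2^(1/4)*sqrt(3)*x/2) + C3*sin(2^(1/4)*sqrt(3)*x/2) + C4*cos(2^(1/4)*sqrt(3)*x/2) + 3*x^2/4 + x/2 - 2


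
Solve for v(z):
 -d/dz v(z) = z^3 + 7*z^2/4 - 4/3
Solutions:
 v(z) = C1 - z^4/4 - 7*z^3/12 + 4*z/3


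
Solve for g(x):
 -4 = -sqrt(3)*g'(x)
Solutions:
 g(x) = C1 + 4*sqrt(3)*x/3


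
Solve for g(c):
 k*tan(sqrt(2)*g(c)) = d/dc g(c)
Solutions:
 g(c) = sqrt(2)*(pi - asin(C1*exp(sqrt(2)*c*k)))/2
 g(c) = sqrt(2)*asin(C1*exp(sqrt(2)*c*k))/2


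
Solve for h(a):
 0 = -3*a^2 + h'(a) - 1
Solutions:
 h(a) = C1 + a^3 + a


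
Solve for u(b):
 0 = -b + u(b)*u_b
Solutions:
 u(b) = -sqrt(C1 + b^2)
 u(b) = sqrt(C1 + b^2)


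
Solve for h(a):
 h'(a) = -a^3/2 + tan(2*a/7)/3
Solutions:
 h(a) = C1 - a^4/8 - 7*log(cos(2*a/7))/6


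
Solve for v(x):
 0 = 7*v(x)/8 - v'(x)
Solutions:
 v(x) = C1*exp(7*x/8)


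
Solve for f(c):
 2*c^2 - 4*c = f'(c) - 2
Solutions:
 f(c) = C1 + 2*c^3/3 - 2*c^2 + 2*c


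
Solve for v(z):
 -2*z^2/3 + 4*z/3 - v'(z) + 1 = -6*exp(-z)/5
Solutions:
 v(z) = C1 - 2*z^3/9 + 2*z^2/3 + z - 6*exp(-z)/5


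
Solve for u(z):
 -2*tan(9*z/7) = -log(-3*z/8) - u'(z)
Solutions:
 u(z) = C1 - z*log(-z) - z*log(3) + z + 3*z*log(2) - 14*log(cos(9*z/7))/9


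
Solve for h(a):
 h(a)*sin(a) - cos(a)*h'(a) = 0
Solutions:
 h(a) = C1/cos(a)


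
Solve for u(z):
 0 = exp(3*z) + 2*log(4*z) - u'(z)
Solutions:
 u(z) = C1 + 2*z*log(z) + 2*z*(-1 + 2*log(2)) + exp(3*z)/3


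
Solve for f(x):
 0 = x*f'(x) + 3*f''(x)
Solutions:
 f(x) = C1 + C2*erf(sqrt(6)*x/6)


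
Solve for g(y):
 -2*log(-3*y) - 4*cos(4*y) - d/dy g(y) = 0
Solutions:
 g(y) = C1 - 2*y*log(-y) - 2*y*log(3) + 2*y - sin(4*y)


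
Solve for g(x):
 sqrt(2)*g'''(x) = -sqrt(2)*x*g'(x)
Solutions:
 g(x) = C1 + Integral(C2*airyai(-x) + C3*airybi(-x), x)


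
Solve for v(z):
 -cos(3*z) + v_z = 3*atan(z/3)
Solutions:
 v(z) = C1 + 3*z*atan(z/3) - 9*log(z^2 + 9)/2 + sin(3*z)/3


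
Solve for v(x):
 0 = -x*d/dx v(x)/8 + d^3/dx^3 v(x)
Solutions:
 v(x) = C1 + Integral(C2*airyai(x/2) + C3*airybi(x/2), x)


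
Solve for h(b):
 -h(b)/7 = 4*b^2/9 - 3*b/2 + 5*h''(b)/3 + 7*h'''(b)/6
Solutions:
 h(b) = C1*exp(b*(-20 + 100/(9*sqrt(17969) + 1567)^(1/3) + (9*sqrt(17969) + 1567)^(1/3))/42)*sin(sqrt(3)*b*(-(9*sqrt(17969) + 1567)^(1/3) + 100/(9*sqrt(17969) + 1567)^(1/3))/42) + C2*exp(b*(-20 + 100/(9*sqrt(17969) + 1567)^(1/3) + (9*sqrt(17969) + 1567)^(1/3))/42)*cos(sqrt(3)*b*(-(9*sqrt(17969) + 1567)^(1/3) + 100/(9*sqrt(17969) + 1567)^(1/3))/42) + C3*exp(-b*(100/(9*sqrt(17969) + 1567)^(1/3) + 10 + (9*sqrt(17969) + 1567)^(1/3))/21) - 28*b^2/9 + 21*b/2 + 1960/27


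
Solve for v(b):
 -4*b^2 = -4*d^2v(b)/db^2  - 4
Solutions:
 v(b) = C1 + C2*b + b^4/12 - b^2/2


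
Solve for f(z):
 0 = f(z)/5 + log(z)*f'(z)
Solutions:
 f(z) = C1*exp(-li(z)/5)


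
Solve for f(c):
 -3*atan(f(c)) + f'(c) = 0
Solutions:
 Integral(1/atan(_y), (_y, f(c))) = C1 + 3*c


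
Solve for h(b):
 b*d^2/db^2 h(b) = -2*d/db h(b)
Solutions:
 h(b) = C1 + C2/b


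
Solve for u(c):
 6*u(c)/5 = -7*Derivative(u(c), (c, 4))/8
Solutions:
 u(c) = (C1*sin(sqrt(2)*3^(1/4)*35^(3/4)*c/35) + C2*cos(sqrt(2)*3^(1/4)*35^(3/4)*c/35))*exp(-sqrt(2)*3^(1/4)*35^(3/4)*c/35) + (C3*sin(sqrt(2)*3^(1/4)*35^(3/4)*c/35) + C4*cos(sqrt(2)*3^(1/4)*35^(3/4)*c/35))*exp(sqrt(2)*3^(1/4)*35^(3/4)*c/35)


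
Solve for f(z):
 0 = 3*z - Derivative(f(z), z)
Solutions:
 f(z) = C1 + 3*z^2/2


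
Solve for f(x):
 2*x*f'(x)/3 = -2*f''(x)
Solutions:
 f(x) = C1 + C2*erf(sqrt(6)*x/6)


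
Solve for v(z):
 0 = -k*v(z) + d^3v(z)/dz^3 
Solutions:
 v(z) = C1*exp(k^(1/3)*z) + C2*exp(k^(1/3)*z*(-1 + sqrt(3)*I)/2) + C3*exp(-k^(1/3)*z*(1 + sqrt(3)*I)/2)


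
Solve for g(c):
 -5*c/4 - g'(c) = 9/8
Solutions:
 g(c) = C1 - 5*c^2/8 - 9*c/8


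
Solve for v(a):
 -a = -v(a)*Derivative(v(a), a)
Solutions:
 v(a) = -sqrt(C1 + a^2)
 v(a) = sqrt(C1 + a^2)


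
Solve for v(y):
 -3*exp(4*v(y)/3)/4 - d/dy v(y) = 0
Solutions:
 v(y) = 3*log(-(1/(C1 + 3*y))^(1/4)) + 3*log(3)/4
 v(y) = 3*log(1/(C1 + 3*y))/4 + 3*log(3)/4
 v(y) = 3*log(-I*(1/(C1 + 3*y))^(1/4)) + 3*log(3)/4
 v(y) = 3*log(I*(1/(C1 + 3*y))^(1/4)) + 3*log(3)/4


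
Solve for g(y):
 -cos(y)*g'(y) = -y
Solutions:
 g(y) = C1 + Integral(y/cos(y), y)


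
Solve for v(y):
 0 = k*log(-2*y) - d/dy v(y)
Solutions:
 v(y) = C1 + k*y*log(-y) + k*y*(-1 + log(2))


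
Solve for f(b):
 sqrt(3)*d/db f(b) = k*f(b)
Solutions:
 f(b) = C1*exp(sqrt(3)*b*k/3)


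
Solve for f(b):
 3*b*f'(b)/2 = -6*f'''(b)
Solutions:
 f(b) = C1 + Integral(C2*airyai(-2^(1/3)*b/2) + C3*airybi(-2^(1/3)*b/2), b)


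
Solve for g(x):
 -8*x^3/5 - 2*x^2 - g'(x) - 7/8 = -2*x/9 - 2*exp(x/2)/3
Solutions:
 g(x) = C1 - 2*x^4/5 - 2*x^3/3 + x^2/9 - 7*x/8 + 4*exp(x/2)/3


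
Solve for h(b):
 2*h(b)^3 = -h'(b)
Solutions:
 h(b) = -sqrt(2)*sqrt(-1/(C1 - 2*b))/2
 h(b) = sqrt(2)*sqrt(-1/(C1 - 2*b))/2


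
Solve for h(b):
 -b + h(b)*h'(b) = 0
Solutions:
 h(b) = -sqrt(C1 + b^2)
 h(b) = sqrt(C1 + b^2)


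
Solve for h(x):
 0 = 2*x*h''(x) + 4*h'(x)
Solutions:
 h(x) = C1 + C2/x


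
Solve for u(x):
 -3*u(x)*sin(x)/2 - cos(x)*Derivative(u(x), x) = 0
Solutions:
 u(x) = C1*cos(x)^(3/2)


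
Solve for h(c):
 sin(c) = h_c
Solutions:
 h(c) = C1 - cos(c)


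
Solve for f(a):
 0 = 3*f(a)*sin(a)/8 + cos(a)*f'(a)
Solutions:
 f(a) = C1*cos(a)^(3/8)


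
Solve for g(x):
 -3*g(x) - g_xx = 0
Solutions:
 g(x) = C1*sin(sqrt(3)*x) + C2*cos(sqrt(3)*x)


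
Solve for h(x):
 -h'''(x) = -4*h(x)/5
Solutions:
 h(x) = C3*exp(10^(2/3)*x/5) + (C1*sin(10^(2/3)*sqrt(3)*x/10) + C2*cos(10^(2/3)*sqrt(3)*x/10))*exp(-10^(2/3)*x/10)


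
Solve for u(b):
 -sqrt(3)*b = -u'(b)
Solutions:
 u(b) = C1 + sqrt(3)*b^2/2


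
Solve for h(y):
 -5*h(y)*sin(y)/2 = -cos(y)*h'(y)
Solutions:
 h(y) = C1/cos(y)^(5/2)


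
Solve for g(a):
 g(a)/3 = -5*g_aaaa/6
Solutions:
 g(a) = (C1*sin(10^(3/4)*a/10) + C2*cos(10^(3/4)*a/10))*exp(-10^(3/4)*a/10) + (C3*sin(10^(3/4)*a/10) + C4*cos(10^(3/4)*a/10))*exp(10^(3/4)*a/10)


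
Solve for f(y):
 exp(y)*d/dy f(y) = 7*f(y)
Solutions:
 f(y) = C1*exp(-7*exp(-y))


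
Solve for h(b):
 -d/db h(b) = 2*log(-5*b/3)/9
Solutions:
 h(b) = C1 - 2*b*log(-b)/9 + 2*b*(-log(5) + 1 + log(3))/9


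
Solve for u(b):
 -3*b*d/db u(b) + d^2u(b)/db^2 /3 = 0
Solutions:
 u(b) = C1 + C2*erfi(3*sqrt(2)*b/2)


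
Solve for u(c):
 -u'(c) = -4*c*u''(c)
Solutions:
 u(c) = C1 + C2*c^(5/4)


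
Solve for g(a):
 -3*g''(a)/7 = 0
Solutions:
 g(a) = C1 + C2*a


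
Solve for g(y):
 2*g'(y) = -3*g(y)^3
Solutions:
 g(y) = -sqrt(-1/(C1 - 3*y))
 g(y) = sqrt(-1/(C1 - 3*y))


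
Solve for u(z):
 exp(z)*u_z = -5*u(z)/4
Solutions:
 u(z) = C1*exp(5*exp(-z)/4)


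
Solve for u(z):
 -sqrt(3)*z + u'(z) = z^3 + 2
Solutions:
 u(z) = C1 + z^4/4 + sqrt(3)*z^2/2 + 2*z


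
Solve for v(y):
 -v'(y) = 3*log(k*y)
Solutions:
 v(y) = C1 - 3*y*log(k*y) + 3*y


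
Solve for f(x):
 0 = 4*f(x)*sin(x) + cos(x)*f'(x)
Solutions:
 f(x) = C1*cos(x)^4


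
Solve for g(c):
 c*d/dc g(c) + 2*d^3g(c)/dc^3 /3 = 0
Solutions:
 g(c) = C1 + Integral(C2*airyai(-2^(2/3)*3^(1/3)*c/2) + C3*airybi(-2^(2/3)*3^(1/3)*c/2), c)


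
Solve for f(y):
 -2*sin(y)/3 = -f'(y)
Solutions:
 f(y) = C1 - 2*cos(y)/3


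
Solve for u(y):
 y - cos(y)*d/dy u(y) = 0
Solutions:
 u(y) = C1 + Integral(y/cos(y), y)


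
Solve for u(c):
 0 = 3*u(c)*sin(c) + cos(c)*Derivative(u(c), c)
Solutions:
 u(c) = C1*cos(c)^3


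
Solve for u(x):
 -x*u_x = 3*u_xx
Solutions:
 u(x) = C1 + C2*erf(sqrt(6)*x/6)


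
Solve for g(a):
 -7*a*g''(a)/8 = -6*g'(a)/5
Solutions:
 g(a) = C1 + C2*a^(83/35)


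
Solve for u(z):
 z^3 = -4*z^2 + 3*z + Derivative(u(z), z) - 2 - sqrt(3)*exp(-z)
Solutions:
 u(z) = C1 + z^4/4 + 4*z^3/3 - 3*z^2/2 + 2*z - sqrt(3)*exp(-z)


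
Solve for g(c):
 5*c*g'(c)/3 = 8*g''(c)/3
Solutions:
 g(c) = C1 + C2*erfi(sqrt(5)*c/4)


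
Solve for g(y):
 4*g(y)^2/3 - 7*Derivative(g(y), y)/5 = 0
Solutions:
 g(y) = -21/(C1 + 20*y)


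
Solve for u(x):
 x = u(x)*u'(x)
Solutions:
 u(x) = -sqrt(C1 + x^2)
 u(x) = sqrt(C1 + x^2)


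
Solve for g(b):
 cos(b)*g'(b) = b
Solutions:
 g(b) = C1 + Integral(b/cos(b), b)


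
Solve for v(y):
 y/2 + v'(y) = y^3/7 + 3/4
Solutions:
 v(y) = C1 + y^4/28 - y^2/4 + 3*y/4


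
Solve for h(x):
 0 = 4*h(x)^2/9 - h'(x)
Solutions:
 h(x) = -9/(C1 + 4*x)


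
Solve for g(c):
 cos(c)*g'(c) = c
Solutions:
 g(c) = C1 + Integral(c/cos(c), c)


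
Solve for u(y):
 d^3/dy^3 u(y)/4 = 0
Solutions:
 u(y) = C1 + C2*y + C3*y^2


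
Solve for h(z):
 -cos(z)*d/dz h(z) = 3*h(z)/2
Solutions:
 h(z) = C1*(sin(z) - 1)^(3/4)/(sin(z) + 1)^(3/4)


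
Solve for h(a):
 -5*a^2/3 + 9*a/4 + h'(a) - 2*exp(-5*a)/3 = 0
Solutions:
 h(a) = C1 + 5*a^3/9 - 9*a^2/8 - 2*exp(-5*a)/15


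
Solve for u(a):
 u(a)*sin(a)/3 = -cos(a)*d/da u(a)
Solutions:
 u(a) = C1*cos(a)^(1/3)


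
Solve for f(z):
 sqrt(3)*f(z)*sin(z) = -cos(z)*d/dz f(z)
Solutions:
 f(z) = C1*cos(z)^(sqrt(3))


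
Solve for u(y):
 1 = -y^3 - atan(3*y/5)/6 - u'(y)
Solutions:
 u(y) = C1 - y^4/4 - y*atan(3*y/5)/6 - y + 5*log(9*y^2 + 25)/36


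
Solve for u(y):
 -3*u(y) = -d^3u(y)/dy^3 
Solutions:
 u(y) = C3*exp(3^(1/3)*y) + (C1*sin(3^(5/6)*y/2) + C2*cos(3^(5/6)*y/2))*exp(-3^(1/3)*y/2)


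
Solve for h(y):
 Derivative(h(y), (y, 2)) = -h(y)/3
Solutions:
 h(y) = C1*sin(sqrt(3)*y/3) + C2*cos(sqrt(3)*y/3)


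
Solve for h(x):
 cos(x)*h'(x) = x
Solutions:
 h(x) = C1 + Integral(x/cos(x), x)


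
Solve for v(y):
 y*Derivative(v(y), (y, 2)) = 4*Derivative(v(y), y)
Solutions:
 v(y) = C1 + C2*y^5


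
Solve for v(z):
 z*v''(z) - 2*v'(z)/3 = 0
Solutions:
 v(z) = C1 + C2*z^(5/3)


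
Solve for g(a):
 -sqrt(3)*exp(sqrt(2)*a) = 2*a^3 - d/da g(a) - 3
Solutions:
 g(a) = C1 + a^4/2 - 3*a + sqrt(6)*exp(sqrt(2)*a)/2


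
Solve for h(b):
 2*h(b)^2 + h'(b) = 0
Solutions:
 h(b) = 1/(C1 + 2*b)


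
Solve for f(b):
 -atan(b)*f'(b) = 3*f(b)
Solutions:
 f(b) = C1*exp(-3*Integral(1/atan(b), b))


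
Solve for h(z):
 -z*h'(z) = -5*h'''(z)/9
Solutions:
 h(z) = C1 + Integral(C2*airyai(15^(2/3)*z/5) + C3*airybi(15^(2/3)*z/5), z)


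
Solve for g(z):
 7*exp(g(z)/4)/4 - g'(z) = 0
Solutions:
 g(z) = 4*log(-1/(C1 + 7*z)) + 16*log(2)


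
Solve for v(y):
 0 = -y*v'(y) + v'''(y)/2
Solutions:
 v(y) = C1 + Integral(C2*airyai(2^(1/3)*y) + C3*airybi(2^(1/3)*y), y)


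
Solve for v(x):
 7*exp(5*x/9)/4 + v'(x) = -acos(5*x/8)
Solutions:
 v(x) = C1 - x*acos(5*x/8) + sqrt(64 - 25*x^2)/5 - 63*exp(5*x/9)/20


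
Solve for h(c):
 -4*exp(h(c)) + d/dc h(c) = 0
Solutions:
 h(c) = log(-1/(C1 + 4*c))


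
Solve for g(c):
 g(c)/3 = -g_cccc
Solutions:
 g(c) = (C1*sin(sqrt(2)*3^(3/4)*c/6) + C2*cos(sqrt(2)*3^(3/4)*c/6))*exp(-sqrt(2)*3^(3/4)*c/6) + (C3*sin(sqrt(2)*3^(3/4)*c/6) + C4*cos(sqrt(2)*3^(3/4)*c/6))*exp(sqrt(2)*3^(3/4)*c/6)


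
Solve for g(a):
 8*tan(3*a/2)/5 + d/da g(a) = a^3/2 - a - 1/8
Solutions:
 g(a) = C1 + a^4/8 - a^2/2 - a/8 + 16*log(cos(3*a/2))/15


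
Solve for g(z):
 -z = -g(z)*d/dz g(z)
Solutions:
 g(z) = -sqrt(C1 + z^2)
 g(z) = sqrt(C1 + z^2)


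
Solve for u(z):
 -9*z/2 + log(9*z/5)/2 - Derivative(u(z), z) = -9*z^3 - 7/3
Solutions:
 u(z) = C1 + 9*z^4/4 - 9*z^2/4 + z*log(z)/2 - z*log(5)/2 + z*log(3) + 11*z/6


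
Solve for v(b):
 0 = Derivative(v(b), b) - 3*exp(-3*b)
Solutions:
 v(b) = C1 - exp(-3*b)


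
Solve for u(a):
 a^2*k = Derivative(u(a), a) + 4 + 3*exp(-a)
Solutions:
 u(a) = C1 + a^3*k/3 - 4*a + 3*exp(-a)


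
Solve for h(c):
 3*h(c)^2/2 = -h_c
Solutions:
 h(c) = 2/(C1 + 3*c)


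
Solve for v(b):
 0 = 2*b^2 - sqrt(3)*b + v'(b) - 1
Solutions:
 v(b) = C1 - 2*b^3/3 + sqrt(3)*b^2/2 + b


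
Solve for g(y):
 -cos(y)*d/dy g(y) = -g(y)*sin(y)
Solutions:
 g(y) = C1/cos(y)


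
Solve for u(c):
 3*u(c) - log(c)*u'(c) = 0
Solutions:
 u(c) = C1*exp(3*li(c))


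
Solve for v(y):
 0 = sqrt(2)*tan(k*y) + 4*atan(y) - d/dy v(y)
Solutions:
 v(y) = C1 + 4*y*atan(y) + sqrt(2)*Piecewise((-log(cos(k*y))/k, Ne(k, 0)), (0, True)) - 2*log(y^2 + 1)


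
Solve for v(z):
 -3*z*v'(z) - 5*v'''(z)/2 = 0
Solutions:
 v(z) = C1 + Integral(C2*airyai(-5^(2/3)*6^(1/3)*z/5) + C3*airybi(-5^(2/3)*6^(1/3)*z/5), z)


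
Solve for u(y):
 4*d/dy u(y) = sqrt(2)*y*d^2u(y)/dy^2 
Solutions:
 u(y) = C1 + C2*y^(1 + 2*sqrt(2))


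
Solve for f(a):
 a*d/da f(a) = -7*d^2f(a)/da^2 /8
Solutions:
 f(a) = C1 + C2*erf(2*sqrt(7)*a/7)


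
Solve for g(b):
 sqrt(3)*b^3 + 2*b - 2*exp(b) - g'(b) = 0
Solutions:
 g(b) = C1 + sqrt(3)*b^4/4 + b^2 - 2*exp(b)


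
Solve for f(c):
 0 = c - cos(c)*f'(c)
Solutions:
 f(c) = C1 + Integral(c/cos(c), c)


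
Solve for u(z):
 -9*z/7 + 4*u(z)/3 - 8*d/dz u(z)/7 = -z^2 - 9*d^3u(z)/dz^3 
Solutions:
 u(z) = C1*exp(2^(1/3)*z*(4*2^(1/3)/(sqrt(191793)/441 + 1)^(1/3) + 21*(sqrt(191793)/441 + 1)^(1/3))/126)*sin(sqrt(3)*z*(-21*(2*sqrt(191793)/441 + 2)^(1/3) + 8/(2*sqrt(191793)/441 + 2)^(1/3))/126) + C2*exp(2^(1/3)*z*(4*2^(1/3)/(sqrt(191793)/441 + 1)^(1/3) + 21*(sqrt(191793)/441 + 1)^(1/3))/126)*cos(sqrt(3)*z*(-21*(2*sqrt(191793)/441 + 2)^(1/3) + 8/(2*sqrt(191793)/441 + 2)^(1/3))/126) + C3*exp(-2^(1/3)*z*(4*2^(1/3)/(sqrt(191793)/441 + 1)^(1/3) + 21*(sqrt(191793)/441 + 1)^(1/3))/63) - 3*z^2/4 - 9*z/28 - 27/98


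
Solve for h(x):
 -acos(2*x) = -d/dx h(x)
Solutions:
 h(x) = C1 + x*acos(2*x) - sqrt(1 - 4*x^2)/2


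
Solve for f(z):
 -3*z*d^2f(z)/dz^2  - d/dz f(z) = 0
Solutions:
 f(z) = C1 + C2*z^(2/3)


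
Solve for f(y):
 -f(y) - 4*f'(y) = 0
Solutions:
 f(y) = C1*exp(-y/4)


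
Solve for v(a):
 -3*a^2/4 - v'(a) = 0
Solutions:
 v(a) = C1 - a^3/4


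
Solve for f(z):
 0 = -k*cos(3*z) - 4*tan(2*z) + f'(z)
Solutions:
 f(z) = C1 + k*sin(3*z)/3 - 2*log(cos(2*z))


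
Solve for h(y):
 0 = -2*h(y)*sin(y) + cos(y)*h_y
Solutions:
 h(y) = C1/cos(y)^2


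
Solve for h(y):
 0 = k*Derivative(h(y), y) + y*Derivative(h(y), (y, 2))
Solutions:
 h(y) = C1 + y^(1 - re(k))*(C2*sin(log(y)*Abs(im(k))) + C3*cos(log(y)*im(k)))


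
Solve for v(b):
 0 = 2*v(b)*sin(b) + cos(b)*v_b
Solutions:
 v(b) = C1*cos(b)^2


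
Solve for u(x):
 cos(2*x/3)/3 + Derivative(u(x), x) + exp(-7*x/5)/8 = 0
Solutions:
 u(x) = C1 - sin(2*x/3)/2 + 5*exp(-7*x/5)/56


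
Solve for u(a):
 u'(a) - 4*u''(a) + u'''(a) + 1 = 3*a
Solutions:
 u(a) = C1 + C2*exp(a*(2 - sqrt(3))) + C3*exp(a*(sqrt(3) + 2)) + 3*a^2/2 + 11*a


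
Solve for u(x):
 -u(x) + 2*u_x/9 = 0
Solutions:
 u(x) = C1*exp(9*x/2)


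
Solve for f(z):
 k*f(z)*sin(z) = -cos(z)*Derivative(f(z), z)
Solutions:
 f(z) = C1*exp(k*log(cos(z)))


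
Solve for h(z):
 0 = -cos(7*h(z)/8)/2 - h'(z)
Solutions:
 z/2 - 4*log(sin(7*h(z)/8) - 1)/7 + 4*log(sin(7*h(z)/8) + 1)/7 = C1


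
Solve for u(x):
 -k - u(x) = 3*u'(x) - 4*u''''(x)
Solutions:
 u(x) = C1*exp(x*(-4 - (1 + 3*sqrt(57))^(1/3) + 8/(1 + 3*sqrt(57))^(1/3))/12)*sin(sqrt(3)*x*(8/(1 + 3*sqrt(57))^(1/3) + (1 + 3*sqrt(57))^(1/3))/12) + C2*exp(x*(-4 - (1 + 3*sqrt(57))^(1/3) + 8/(1 + 3*sqrt(57))^(1/3))/12)*cos(sqrt(3)*x*(8/(1 + 3*sqrt(57))^(1/3) + (1 + 3*sqrt(57))^(1/3))/12) + C3*exp(x) + C4*exp(x*(-8/(1 + 3*sqrt(57))^(1/3) - 2 + (1 + 3*sqrt(57))^(1/3))/6) - k


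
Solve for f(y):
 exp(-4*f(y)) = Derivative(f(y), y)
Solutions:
 f(y) = log(-I*(C1 + 4*y)^(1/4))
 f(y) = log(I*(C1 + 4*y)^(1/4))
 f(y) = log(-(C1 + 4*y)^(1/4))
 f(y) = log(C1 + 4*y)/4


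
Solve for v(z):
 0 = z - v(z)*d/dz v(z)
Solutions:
 v(z) = -sqrt(C1 + z^2)
 v(z) = sqrt(C1 + z^2)


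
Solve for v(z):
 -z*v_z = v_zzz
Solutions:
 v(z) = C1 + Integral(C2*airyai(-z) + C3*airybi(-z), z)


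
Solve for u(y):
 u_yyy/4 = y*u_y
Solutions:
 u(y) = C1 + Integral(C2*airyai(2^(2/3)*y) + C3*airybi(2^(2/3)*y), y)


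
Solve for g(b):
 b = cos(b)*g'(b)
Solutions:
 g(b) = C1 + Integral(b/cos(b), b)


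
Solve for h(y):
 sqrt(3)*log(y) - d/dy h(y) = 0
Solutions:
 h(y) = C1 + sqrt(3)*y*log(y) - sqrt(3)*y


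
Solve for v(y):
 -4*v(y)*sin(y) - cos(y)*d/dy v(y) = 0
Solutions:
 v(y) = C1*cos(y)^4


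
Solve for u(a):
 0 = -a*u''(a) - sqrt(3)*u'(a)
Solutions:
 u(a) = C1 + C2*a^(1 - sqrt(3))


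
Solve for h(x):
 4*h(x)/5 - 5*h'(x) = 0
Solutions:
 h(x) = C1*exp(4*x/25)


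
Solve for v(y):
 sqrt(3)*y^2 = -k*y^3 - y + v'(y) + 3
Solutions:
 v(y) = C1 + k*y^4/4 + sqrt(3)*y^3/3 + y^2/2 - 3*y


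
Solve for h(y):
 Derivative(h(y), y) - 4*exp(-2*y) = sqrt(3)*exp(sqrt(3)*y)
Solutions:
 h(y) = C1 + exp(sqrt(3)*y) - 2*exp(-2*y)


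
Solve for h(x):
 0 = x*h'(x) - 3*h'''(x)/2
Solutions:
 h(x) = C1 + Integral(C2*airyai(2^(1/3)*3^(2/3)*x/3) + C3*airybi(2^(1/3)*3^(2/3)*x/3), x)


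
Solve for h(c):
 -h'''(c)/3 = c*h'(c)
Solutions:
 h(c) = C1 + Integral(C2*airyai(-3^(1/3)*c) + C3*airybi(-3^(1/3)*c), c)


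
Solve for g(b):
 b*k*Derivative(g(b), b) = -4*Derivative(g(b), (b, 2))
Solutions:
 g(b) = Piecewise((-sqrt(2)*sqrt(pi)*C1*erf(sqrt(2)*b*sqrt(k)/4)/sqrt(k) - C2, (k > 0) | (k < 0)), (-C1*b - C2, True))


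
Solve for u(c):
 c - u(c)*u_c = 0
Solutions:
 u(c) = -sqrt(C1 + c^2)
 u(c) = sqrt(C1 + c^2)


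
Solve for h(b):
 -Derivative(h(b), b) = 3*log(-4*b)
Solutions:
 h(b) = C1 - 3*b*log(-b) + 3*b*(1 - 2*log(2))


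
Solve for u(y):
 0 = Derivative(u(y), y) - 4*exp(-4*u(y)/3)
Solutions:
 u(y) = 3*log(-I*(C1 + 16*y/3)^(1/4))
 u(y) = 3*log(I*(C1 + 16*y/3)^(1/4))
 u(y) = 3*log(-(C1 + 16*y/3)^(1/4))
 u(y) = 3*log(C1 + 16*y/3)/4


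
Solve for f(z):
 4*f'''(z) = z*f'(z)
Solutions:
 f(z) = C1 + Integral(C2*airyai(2^(1/3)*z/2) + C3*airybi(2^(1/3)*z/2), z)


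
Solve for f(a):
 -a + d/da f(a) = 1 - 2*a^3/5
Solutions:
 f(a) = C1 - a^4/10 + a^2/2 + a


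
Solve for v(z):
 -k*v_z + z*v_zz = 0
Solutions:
 v(z) = C1 + z^(re(k) + 1)*(C2*sin(log(z)*Abs(im(k))) + C3*cos(log(z)*im(k)))


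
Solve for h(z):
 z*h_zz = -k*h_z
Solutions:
 h(z) = C1 + z^(1 - re(k))*(C2*sin(log(z)*Abs(im(k))) + C3*cos(log(z)*im(k)))


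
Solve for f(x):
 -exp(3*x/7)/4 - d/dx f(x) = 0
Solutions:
 f(x) = C1 - 7*exp(3*x/7)/12


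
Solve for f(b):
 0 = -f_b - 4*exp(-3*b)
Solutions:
 f(b) = C1 + 4*exp(-3*b)/3


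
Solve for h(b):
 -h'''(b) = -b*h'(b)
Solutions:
 h(b) = C1 + Integral(C2*airyai(b) + C3*airybi(b), b)


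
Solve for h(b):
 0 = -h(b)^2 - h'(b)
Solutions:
 h(b) = 1/(C1 + b)


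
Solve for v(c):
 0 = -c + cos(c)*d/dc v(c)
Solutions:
 v(c) = C1 + Integral(c/cos(c), c)


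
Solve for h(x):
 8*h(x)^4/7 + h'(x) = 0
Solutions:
 h(x) = 7^(1/3)*(1/(C1 + 24*x))^(1/3)
 h(x) = 7^(1/3)*(-3^(2/3) - 3*3^(1/6)*I)*(1/(C1 + 8*x))^(1/3)/6
 h(x) = 7^(1/3)*(-3^(2/3) + 3*3^(1/6)*I)*(1/(C1 + 8*x))^(1/3)/6


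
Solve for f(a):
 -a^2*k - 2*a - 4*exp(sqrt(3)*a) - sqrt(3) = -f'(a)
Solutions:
 f(a) = C1 + a^3*k/3 + a^2 + sqrt(3)*a + 4*sqrt(3)*exp(sqrt(3)*a)/3


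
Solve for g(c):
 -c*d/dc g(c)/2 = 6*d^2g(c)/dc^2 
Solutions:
 g(c) = C1 + C2*erf(sqrt(6)*c/12)


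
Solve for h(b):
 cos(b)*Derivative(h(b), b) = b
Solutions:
 h(b) = C1 + Integral(b/cos(b), b)


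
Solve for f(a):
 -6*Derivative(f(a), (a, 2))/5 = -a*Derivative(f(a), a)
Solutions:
 f(a) = C1 + C2*erfi(sqrt(15)*a/6)


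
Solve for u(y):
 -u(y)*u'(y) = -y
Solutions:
 u(y) = -sqrt(C1 + y^2)
 u(y) = sqrt(C1 + y^2)


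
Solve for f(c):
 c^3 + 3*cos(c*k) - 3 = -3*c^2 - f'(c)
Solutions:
 f(c) = C1 - c^4/4 - c^3 + 3*c - 3*sin(c*k)/k


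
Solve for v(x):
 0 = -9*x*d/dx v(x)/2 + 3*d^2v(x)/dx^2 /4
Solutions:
 v(x) = C1 + C2*erfi(sqrt(3)*x)


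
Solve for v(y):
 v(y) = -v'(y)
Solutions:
 v(y) = C1*exp(-y)


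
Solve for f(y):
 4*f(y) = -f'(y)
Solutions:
 f(y) = C1*exp(-4*y)


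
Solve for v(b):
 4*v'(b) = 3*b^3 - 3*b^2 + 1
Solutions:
 v(b) = C1 + 3*b^4/16 - b^3/4 + b/4


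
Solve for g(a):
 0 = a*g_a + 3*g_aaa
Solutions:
 g(a) = C1 + Integral(C2*airyai(-3^(2/3)*a/3) + C3*airybi(-3^(2/3)*a/3), a)


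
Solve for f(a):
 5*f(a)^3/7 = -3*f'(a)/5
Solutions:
 f(a) = -sqrt(42)*sqrt(-1/(C1 - 25*a))/2
 f(a) = sqrt(42)*sqrt(-1/(C1 - 25*a))/2


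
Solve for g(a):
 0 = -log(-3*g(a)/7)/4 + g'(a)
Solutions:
 -4*Integral(1/(log(-_y) - log(7) + log(3)), (_y, g(a))) = C1 - a


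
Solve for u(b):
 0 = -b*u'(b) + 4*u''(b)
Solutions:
 u(b) = C1 + C2*erfi(sqrt(2)*b/4)


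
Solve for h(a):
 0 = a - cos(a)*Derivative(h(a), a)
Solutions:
 h(a) = C1 + Integral(a/cos(a), a)


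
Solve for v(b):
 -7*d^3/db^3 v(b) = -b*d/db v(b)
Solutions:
 v(b) = C1 + Integral(C2*airyai(7^(2/3)*b/7) + C3*airybi(7^(2/3)*b/7), b)


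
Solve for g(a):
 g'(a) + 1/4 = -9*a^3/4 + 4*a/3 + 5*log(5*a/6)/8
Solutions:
 g(a) = C1 - 9*a^4/16 + 2*a^2/3 + 5*a*log(a)/8 - 5*a*log(6)/8 - 7*a/8 + 5*a*log(5)/8


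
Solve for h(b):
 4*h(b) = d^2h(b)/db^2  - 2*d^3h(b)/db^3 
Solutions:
 h(b) = C1*exp(b*((12*sqrt(321) + 215)^(-1/3) + 2 + (12*sqrt(321) + 215)^(1/3))/12)*sin(sqrt(3)*b*(-(12*sqrt(321) + 215)^(1/3) + (12*sqrt(321) + 215)^(-1/3))/12) + C2*exp(b*((12*sqrt(321) + 215)^(-1/3) + 2 + (12*sqrt(321) + 215)^(1/3))/12)*cos(sqrt(3)*b*(-(12*sqrt(321) + 215)^(1/3) + (12*sqrt(321) + 215)^(-1/3))/12) + C3*exp(b*(-(12*sqrt(321) + 215)^(1/3) - 1/(12*sqrt(321) + 215)^(1/3) + 1)/6)


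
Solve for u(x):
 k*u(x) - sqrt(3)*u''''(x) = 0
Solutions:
 u(x) = C1*exp(-3^(7/8)*k^(1/4)*x/3) + C2*exp(3^(7/8)*k^(1/4)*x/3) + C3*exp(-3^(7/8)*I*k^(1/4)*x/3) + C4*exp(3^(7/8)*I*k^(1/4)*x/3)


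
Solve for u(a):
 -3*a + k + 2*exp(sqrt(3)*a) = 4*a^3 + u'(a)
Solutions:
 u(a) = C1 - a^4 - 3*a^2/2 + a*k + 2*sqrt(3)*exp(sqrt(3)*a)/3


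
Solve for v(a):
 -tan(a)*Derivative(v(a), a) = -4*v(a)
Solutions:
 v(a) = C1*sin(a)^4


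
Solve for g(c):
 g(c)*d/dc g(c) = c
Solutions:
 g(c) = -sqrt(C1 + c^2)
 g(c) = sqrt(C1 + c^2)


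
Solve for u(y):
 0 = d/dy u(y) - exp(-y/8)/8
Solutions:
 u(y) = C1 - 1/exp(y)^(1/8)


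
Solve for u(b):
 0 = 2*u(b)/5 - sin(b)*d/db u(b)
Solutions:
 u(b) = C1*(cos(b) - 1)^(1/5)/(cos(b) + 1)^(1/5)


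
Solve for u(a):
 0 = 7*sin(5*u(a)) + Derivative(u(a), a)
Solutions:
 u(a) = -acos((-C1 - exp(70*a))/(C1 - exp(70*a)))/5 + 2*pi/5
 u(a) = acos((-C1 - exp(70*a))/(C1 - exp(70*a)))/5


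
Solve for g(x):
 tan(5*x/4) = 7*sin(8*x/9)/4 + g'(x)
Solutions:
 g(x) = C1 - 4*log(cos(5*x/4))/5 + 63*cos(8*x/9)/32


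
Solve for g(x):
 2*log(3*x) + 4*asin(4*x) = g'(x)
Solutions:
 g(x) = C1 + 2*x*log(x) + 4*x*asin(4*x) - 2*x + 2*x*log(3) + sqrt(1 - 16*x^2)


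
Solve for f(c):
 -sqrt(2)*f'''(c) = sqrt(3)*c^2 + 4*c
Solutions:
 f(c) = C1 + C2*c + C3*c^2 - sqrt(6)*c^5/120 - sqrt(2)*c^4/12


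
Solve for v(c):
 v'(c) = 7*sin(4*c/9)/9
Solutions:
 v(c) = C1 - 7*cos(4*c/9)/4


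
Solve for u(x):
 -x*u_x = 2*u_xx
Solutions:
 u(x) = C1 + C2*erf(x/2)


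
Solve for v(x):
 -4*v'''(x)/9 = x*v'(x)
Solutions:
 v(x) = C1 + Integral(C2*airyai(-2^(1/3)*3^(2/3)*x/2) + C3*airybi(-2^(1/3)*3^(2/3)*x/2), x)


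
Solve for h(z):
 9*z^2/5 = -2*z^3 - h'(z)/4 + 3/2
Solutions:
 h(z) = C1 - 2*z^4 - 12*z^3/5 + 6*z


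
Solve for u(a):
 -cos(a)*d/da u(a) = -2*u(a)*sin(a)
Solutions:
 u(a) = C1/cos(a)^2


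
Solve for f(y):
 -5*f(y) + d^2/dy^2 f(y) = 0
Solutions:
 f(y) = C1*exp(-sqrt(5)*y) + C2*exp(sqrt(5)*y)


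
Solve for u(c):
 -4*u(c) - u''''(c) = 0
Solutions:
 u(c) = (C1*sin(c) + C2*cos(c))*exp(-c) + (C3*sin(c) + C4*cos(c))*exp(c)


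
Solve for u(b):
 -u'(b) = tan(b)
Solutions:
 u(b) = C1 + log(cos(b))


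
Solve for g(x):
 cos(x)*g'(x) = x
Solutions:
 g(x) = C1 + Integral(x/cos(x), x)


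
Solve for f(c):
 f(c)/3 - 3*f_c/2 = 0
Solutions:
 f(c) = C1*exp(2*c/9)


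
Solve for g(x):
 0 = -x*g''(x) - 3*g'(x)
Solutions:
 g(x) = C1 + C2/x^2


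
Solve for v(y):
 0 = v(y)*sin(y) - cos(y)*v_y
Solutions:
 v(y) = C1/cos(y)


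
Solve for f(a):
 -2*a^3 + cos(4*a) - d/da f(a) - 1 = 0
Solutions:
 f(a) = C1 - a^4/2 - a + sin(4*a)/4


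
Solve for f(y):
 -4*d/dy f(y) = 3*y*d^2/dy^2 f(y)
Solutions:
 f(y) = C1 + C2/y^(1/3)


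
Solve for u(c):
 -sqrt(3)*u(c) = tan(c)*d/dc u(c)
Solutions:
 u(c) = C1/sin(c)^(sqrt(3))


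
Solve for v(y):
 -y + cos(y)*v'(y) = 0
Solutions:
 v(y) = C1 + Integral(y/cos(y), y)


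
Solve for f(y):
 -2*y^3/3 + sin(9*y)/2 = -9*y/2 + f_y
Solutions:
 f(y) = C1 - y^4/6 + 9*y^2/4 - cos(9*y)/18


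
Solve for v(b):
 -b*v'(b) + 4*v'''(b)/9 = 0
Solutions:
 v(b) = C1 + Integral(C2*airyai(2^(1/3)*3^(2/3)*b/2) + C3*airybi(2^(1/3)*3^(2/3)*b/2), b)


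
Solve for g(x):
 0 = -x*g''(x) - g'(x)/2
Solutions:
 g(x) = C1 + C2*sqrt(x)


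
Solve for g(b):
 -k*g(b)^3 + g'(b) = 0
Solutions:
 g(b) = -sqrt(2)*sqrt(-1/(C1 + b*k))/2
 g(b) = sqrt(2)*sqrt(-1/(C1 + b*k))/2


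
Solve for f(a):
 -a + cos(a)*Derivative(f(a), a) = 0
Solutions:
 f(a) = C1 + Integral(a/cos(a), a)


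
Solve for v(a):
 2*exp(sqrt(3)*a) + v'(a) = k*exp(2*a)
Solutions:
 v(a) = C1 + k*exp(2*a)/2 - 2*sqrt(3)*exp(sqrt(3)*a)/3


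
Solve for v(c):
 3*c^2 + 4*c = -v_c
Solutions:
 v(c) = C1 - c^3 - 2*c^2


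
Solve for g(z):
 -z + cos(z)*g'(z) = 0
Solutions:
 g(z) = C1 + Integral(z/cos(z), z)


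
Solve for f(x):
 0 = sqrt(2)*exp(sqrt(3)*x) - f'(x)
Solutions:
 f(x) = C1 + sqrt(6)*exp(sqrt(3)*x)/3


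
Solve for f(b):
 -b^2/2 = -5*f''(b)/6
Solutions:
 f(b) = C1 + C2*b + b^4/20


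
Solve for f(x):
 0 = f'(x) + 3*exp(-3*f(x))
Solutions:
 f(x) = log(C1 - 9*x)/3
 f(x) = log((-3^(1/3) - 3^(5/6)*I)*(C1 - 3*x)^(1/3)/2)
 f(x) = log((-3^(1/3) + 3^(5/6)*I)*(C1 - 3*x)^(1/3)/2)


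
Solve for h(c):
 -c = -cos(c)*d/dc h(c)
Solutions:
 h(c) = C1 + Integral(c/cos(c), c)


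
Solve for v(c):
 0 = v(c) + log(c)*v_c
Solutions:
 v(c) = C1*exp(-li(c))


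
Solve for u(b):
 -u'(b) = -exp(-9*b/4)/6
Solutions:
 u(b) = C1 - 2*exp(-9*b/4)/27


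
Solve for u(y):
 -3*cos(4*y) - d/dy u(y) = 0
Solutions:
 u(y) = C1 - 3*sin(4*y)/4


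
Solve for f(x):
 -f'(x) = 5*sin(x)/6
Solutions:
 f(x) = C1 + 5*cos(x)/6


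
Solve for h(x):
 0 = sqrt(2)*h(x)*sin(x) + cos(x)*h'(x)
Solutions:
 h(x) = C1*cos(x)^(sqrt(2))


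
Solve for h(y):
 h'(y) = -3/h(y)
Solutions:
 h(y) = -sqrt(C1 - 6*y)
 h(y) = sqrt(C1 - 6*y)


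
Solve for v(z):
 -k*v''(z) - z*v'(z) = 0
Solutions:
 v(z) = C1 + C2*sqrt(k)*erf(sqrt(2)*z*sqrt(1/k)/2)


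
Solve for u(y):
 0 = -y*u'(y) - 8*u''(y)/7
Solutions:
 u(y) = C1 + C2*erf(sqrt(7)*y/4)


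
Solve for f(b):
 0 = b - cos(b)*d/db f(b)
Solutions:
 f(b) = C1 + Integral(b/cos(b), b)


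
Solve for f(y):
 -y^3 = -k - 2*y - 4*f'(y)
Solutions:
 f(y) = C1 - k*y/4 + y^4/16 - y^2/4


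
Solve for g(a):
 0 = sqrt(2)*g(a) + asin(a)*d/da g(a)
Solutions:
 g(a) = C1*exp(-sqrt(2)*Integral(1/asin(a), a))


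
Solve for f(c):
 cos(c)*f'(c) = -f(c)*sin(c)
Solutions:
 f(c) = C1*cos(c)


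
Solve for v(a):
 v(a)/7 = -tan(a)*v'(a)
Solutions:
 v(a) = C1/sin(a)^(1/7)


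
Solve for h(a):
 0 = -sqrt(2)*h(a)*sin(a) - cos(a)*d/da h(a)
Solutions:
 h(a) = C1*cos(a)^(sqrt(2))


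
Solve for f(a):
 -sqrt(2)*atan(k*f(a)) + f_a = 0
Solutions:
 Integral(1/atan(_y*k), (_y, f(a))) = C1 + sqrt(2)*a


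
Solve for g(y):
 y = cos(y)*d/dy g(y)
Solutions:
 g(y) = C1 + Integral(y/cos(y), y)


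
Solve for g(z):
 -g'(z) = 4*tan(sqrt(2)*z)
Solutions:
 g(z) = C1 + 2*sqrt(2)*log(cos(sqrt(2)*z))


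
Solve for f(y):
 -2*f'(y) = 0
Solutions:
 f(y) = C1


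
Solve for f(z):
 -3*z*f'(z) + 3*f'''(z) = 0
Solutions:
 f(z) = C1 + Integral(C2*airyai(z) + C3*airybi(z), z)


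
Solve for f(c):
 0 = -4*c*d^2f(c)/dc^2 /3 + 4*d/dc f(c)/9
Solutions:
 f(c) = C1 + C2*c^(4/3)


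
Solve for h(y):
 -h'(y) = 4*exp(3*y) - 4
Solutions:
 h(y) = C1 + 4*y - 4*exp(3*y)/3


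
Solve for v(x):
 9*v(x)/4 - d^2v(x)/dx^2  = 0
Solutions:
 v(x) = C1*exp(-3*x/2) + C2*exp(3*x/2)


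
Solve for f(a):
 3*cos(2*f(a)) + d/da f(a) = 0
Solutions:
 f(a) = -asin((C1 + exp(12*a))/(C1 - exp(12*a)))/2 + pi/2
 f(a) = asin((C1 + exp(12*a))/(C1 - exp(12*a)))/2


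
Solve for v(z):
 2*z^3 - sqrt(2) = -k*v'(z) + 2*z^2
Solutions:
 v(z) = C1 - z^4/(2*k) + 2*z^3/(3*k) + sqrt(2)*z/k


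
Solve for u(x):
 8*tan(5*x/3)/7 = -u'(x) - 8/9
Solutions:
 u(x) = C1 - 8*x/9 + 24*log(cos(5*x/3))/35


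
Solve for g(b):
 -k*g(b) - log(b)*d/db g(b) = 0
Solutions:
 g(b) = C1*exp(-k*li(b))


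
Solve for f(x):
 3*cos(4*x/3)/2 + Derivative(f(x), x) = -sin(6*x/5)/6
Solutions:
 f(x) = C1 - 9*sin(4*x/3)/8 + 5*cos(6*x/5)/36


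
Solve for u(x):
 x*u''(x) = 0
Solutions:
 u(x) = C1 + C2*x


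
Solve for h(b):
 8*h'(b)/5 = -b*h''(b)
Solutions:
 h(b) = C1 + C2/b^(3/5)


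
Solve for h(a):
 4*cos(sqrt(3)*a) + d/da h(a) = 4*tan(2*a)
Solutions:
 h(a) = C1 - 2*log(cos(2*a)) - 4*sqrt(3)*sin(sqrt(3)*a)/3


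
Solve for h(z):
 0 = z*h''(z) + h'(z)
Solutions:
 h(z) = C1 + C2*log(z)


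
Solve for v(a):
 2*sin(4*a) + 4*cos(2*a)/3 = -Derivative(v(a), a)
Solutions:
 v(a) = C1 - 2*sin(2*a)/3 + cos(4*a)/2


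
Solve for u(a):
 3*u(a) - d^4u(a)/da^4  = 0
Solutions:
 u(a) = C1*exp(-3^(1/4)*a) + C2*exp(3^(1/4)*a) + C3*sin(3^(1/4)*a) + C4*cos(3^(1/4)*a)


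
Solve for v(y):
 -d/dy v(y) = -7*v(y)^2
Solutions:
 v(y) = -1/(C1 + 7*y)


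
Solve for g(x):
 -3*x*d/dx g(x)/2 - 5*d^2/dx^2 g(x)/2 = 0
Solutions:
 g(x) = C1 + C2*erf(sqrt(30)*x/10)


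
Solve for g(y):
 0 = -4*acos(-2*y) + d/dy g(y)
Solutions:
 g(y) = C1 + 4*y*acos(-2*y) + 2*sqrt(1 - 4*y^2)


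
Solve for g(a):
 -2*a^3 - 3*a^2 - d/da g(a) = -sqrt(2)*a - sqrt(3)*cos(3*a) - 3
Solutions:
 g(a) = C1 - a^4/2 - a^3 + sqrt(2)*a^2/2 + 3*a + sqrt(3)*sin(3*a)/3


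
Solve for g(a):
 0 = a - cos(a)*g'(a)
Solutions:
 g(a) = C1 + Integral(a/cos(a), a)


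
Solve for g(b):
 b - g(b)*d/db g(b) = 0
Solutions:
 g(b) = -sqrt(C1 + b^2)
 g(b) = sqrt(C1 + b^2)


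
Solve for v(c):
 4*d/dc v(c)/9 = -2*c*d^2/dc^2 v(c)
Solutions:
 v(c) = C1 + C2*c^(7/9)


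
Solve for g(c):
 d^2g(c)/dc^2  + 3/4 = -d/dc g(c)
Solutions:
 g(c) = C1 + C2*exp(-c) - 3*c/4


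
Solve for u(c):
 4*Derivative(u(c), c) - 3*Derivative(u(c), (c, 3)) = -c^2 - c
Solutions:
 u(c) = C1 + C2*exp(-2*sqrt(3)*c/3) + C3*exp(2*sqrt(3)*c/3) - c^3/12 - c^2/8 - 3*c/8


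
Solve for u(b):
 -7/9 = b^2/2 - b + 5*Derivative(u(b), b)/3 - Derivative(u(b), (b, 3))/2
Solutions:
 u(b) = C1 + C2*exp(-sqrt(30)*b/3) + C3*exp(sqrt(30)*b/3) - b^3/10 + 3*b^2/10 - 97*b/150


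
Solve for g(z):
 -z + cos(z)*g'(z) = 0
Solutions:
 g(z) = C1 + Integral(z/cos(z), z)


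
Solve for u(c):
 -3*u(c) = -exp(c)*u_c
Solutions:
 u(c) = C1*exp(-3*exp(-c))


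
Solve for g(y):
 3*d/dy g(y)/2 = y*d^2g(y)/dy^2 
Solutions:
 g(y) = C1 + C2*y^(5/2)


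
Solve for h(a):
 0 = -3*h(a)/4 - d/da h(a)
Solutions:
 h(a) = C1*exp(-3*a/4)


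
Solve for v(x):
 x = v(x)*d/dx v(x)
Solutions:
 v(x) = -sqrt(C1 + x^2)
 v(x) = sqrt(C1 + x^2)


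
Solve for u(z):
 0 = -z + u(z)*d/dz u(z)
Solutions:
 u(z) = -sqrt(C1 + z^2)
 u(z) = sqrt(C1 + z^2)


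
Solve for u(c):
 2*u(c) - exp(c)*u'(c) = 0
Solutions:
 u(c) = C1*exp(-2*exp(-c))


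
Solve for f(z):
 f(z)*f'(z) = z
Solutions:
 f(z) = -sqrt(C1 + z^2)
 f(z) = sqrt(C1 + z^2)


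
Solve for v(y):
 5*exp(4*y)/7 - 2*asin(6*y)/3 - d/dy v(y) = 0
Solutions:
 v(y) = C1 - 2*y*asin(6*y)/3 - sqrt(1 - 36*y^2)/9 + 5*exp(4*y)/28


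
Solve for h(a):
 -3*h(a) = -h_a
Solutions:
 h(a) = C1*exp(3*a)


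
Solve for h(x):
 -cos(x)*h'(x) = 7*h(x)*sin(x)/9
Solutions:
 h(x) = C1*cos(x)^(7/9)


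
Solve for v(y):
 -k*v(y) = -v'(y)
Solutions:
 v(y) = C1*exp(k*y)


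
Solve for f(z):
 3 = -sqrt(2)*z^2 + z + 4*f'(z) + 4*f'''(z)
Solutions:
 f(z) = C1 + C2*sin(z) + C3*cos(z) + sqrt(2)*z^3/12 - z^2/8 - sqrt(2)*z/2 + 3*z/4


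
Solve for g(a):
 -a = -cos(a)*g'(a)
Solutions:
 g(a) = C1 + Integral(a/cos(a), a)


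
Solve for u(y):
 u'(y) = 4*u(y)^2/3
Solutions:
 u(y) = -3/(C1 + 4*y)


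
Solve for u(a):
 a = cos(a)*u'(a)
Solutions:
 u(a) = C1 + Integral(a/cos(a), a)


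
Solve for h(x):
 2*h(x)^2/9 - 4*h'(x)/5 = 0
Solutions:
 h(x) = -18/(C1 + 5*x)


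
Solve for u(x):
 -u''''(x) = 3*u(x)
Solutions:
 u(x) = (C1*sin(sqrt(2)*3^(1/4)*x/2) + C2*cos(sqrt(2)*3^(1/4)*x/2))*exp(-sqrt(2)*3^(1/4)*x/2) + (C3*sin(sqrt(2)*3^(1/4)*x/2) + C4*cos(sqrt(2)*3^(1/4)*x/2))*exp(sqrt(2)*3^(1/4)*x/2)


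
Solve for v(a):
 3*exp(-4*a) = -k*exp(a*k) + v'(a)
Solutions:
 v(a) = C1 + exp(a*k) - 3*exp(-4*a)/4


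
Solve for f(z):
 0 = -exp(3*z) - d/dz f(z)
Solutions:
 f(z) = C1 - exp(3*z)/3


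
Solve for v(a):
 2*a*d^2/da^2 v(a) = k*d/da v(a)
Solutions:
 v(a) = C1 + a^(re(k)/2 + 1)*(C2*sin(log(a)*Abs(im(k))/2) + C3*cos(log(a)*im(k)/2))


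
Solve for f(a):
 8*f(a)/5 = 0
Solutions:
 f(a) = 0


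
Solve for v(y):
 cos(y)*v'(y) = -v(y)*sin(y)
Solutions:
 v(y) = C1*cos(y)


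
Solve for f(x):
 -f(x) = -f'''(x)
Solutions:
 f(x) = C3*exp(x) + (C1*sin(sqrt(3)*x/2) + C2*cos(sqrt(3)*x/2))*exp(-x/2)


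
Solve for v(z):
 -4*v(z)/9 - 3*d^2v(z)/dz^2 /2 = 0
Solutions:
 v(z) = C1*sin(2*sqrt(6)*z/9) + C2*cos(2*sqrt(6)*z/9)


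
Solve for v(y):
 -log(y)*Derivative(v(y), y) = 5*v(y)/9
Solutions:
 v(y) = C1*exp(-5*li(y)/9)


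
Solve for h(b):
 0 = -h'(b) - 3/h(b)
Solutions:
 h(b) = -sqrt(C1 - 6*b)
 h(b) = sqrt(C1 - 6*b)


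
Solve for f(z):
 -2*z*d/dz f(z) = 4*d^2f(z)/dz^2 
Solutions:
 f(z) = C1 + C2*erf(z/2)


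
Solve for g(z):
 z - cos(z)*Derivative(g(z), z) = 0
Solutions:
 g(z) = C1 + Integral(z/cos(z), z)


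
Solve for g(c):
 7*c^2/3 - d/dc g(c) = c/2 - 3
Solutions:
 g(c) = C1 + 7*c^3/9 - c^2/4 + 3*c


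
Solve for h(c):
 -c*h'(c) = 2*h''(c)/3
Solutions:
 h(c) = C1 + C2*erf(sqrt(3)*c/2)


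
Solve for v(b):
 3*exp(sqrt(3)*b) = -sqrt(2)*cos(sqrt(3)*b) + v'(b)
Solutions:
 v(b) = C1 + sqrt(3)*exp(sqrt(3)*b) + sqrt(6)*sin(sqrt(3)*b)/3


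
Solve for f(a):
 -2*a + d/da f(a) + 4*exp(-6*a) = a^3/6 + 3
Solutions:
 f(a) = C1 + a^4/24 + a^2 + 3*a + 2*exp(-6*a)/3


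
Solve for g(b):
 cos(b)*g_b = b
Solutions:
 g(b) = C1 + Integral(b/cos(b), b)


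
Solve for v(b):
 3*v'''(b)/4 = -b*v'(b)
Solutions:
 v(b) = C1 + Integral(C2*airyai(-6^(2/3)*b/3) + C3*airybi(-6^(2/3)*b/3), b)


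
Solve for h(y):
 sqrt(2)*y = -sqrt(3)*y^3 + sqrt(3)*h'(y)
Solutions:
 h(y) = C1 + y^4/4 + sqrt(6)*y^2/6


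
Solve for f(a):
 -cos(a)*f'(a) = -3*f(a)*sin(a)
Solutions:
 f(a) = C1/cos(a)^3


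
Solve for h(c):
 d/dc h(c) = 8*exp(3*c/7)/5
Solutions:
 h(c) = C1 + 56*exp(3*c/7)/15


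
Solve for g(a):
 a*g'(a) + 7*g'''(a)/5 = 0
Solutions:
 g(a) = C1 + Integral(C2*airyai(-5^(1/3)*7^(2/3)*a/7) + C3*airybi(-5^(1/3)*7^(2/3)*a/7), a)


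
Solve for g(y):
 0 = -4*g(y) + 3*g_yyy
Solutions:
 g(y) = C3*exp(6^(2/3)*y/3) + (C1*sin(2^(2/3)*3^(1/6)*y/2) + C2*cos(2^(2/3)*3^(1/6)*y/2))*exp(-6^(2/3)*y/6)


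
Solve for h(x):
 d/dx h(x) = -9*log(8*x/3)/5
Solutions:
 h(x) = C1 - 9*x*log(x)/5 - 27*x*log(2)/5 + 9*x/5 + 9*x*log(3)/5


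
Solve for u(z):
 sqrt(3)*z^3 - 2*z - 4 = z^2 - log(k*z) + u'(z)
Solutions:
 u(z) = C1 + sqrt(3)*z^4/4 - z^3/3 - z^2 + z*log(k*z) - 5*z


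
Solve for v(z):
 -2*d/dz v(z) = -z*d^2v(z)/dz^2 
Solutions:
 v(z) = C1 + C2*z^3


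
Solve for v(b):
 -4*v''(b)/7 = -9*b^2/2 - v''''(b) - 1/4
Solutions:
 v(b) = C1 + C2*b + C3*exp(-2*sqrt(7)*b/7) + C4*exp(2*sqrt(7)*b/7) + 21*b^4/32 + 14*b^2


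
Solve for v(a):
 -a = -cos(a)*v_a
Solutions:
 v(a) = C1 + Integral(a/cos(a), a)


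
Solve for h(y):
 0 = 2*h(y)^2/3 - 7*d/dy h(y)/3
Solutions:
 h(y) = -7/(C1 + 2*y)


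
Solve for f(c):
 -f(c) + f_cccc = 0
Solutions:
 f(c) = C1*exp(-c) + C2*exp(c) + C3*sin(c) + C4*cos(c)


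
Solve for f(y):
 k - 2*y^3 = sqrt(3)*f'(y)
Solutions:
 f(y) = C1 + sqrt(3)*k*y/3 - sqrt(3)*y^4/6


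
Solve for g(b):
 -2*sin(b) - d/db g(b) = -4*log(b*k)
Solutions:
 g(b) = C1 + 4*b*log(b*k) - 4*b + 2*cos(b)


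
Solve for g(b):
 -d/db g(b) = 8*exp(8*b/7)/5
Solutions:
 g(b) = C1 - 7*exp(8*b/7)/5


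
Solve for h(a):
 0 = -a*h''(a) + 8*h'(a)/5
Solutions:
 h(a) = C1 + C2*a^(13/5)


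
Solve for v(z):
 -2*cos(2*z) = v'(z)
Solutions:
 v(z) = C1 - sin(2*z)


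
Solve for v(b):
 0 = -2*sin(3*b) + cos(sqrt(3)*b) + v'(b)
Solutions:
 v(b) = C1 - sqrt(3)*sin(sqrt(3)*b)/3 - 2*cos(3*b)/3


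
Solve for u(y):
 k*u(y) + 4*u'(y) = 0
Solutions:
 u(y) = C1*exp(-k*y/4)


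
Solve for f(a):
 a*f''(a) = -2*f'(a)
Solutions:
 f(a) = C1 + C2/a


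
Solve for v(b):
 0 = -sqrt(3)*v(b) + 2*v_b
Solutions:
 v(b) = C1*exp(sqrt(3)*b/2)


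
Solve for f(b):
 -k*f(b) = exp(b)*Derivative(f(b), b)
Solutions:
 f(b) = C1*exp(k*exp(-b))


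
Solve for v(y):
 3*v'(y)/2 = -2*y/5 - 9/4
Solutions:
 v(y) = C1 - 2*y^2/15 - 3*y/2


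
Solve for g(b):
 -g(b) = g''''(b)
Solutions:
 g(b) = (C1*sin(sqrt(2)*b/2) + C2*cos(sqrt(2)*b/2))*exp(-sqrt(2)*b/2) + (C3*sin(sqrt(2)*b/2) + C4*cos(sqrt(2)*b/2))*exp(sqrt(2)*b/2)


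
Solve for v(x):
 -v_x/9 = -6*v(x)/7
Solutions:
 v(x) = C1*exp(54*x/7)


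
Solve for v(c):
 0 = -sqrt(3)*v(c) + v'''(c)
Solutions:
 v(c) = C3*exp(3^(1/6)*c) + (C1*sin(3^(2/3)*c/2) + C2*cos(3^(2/3)*c/2))*exp(-3^(1/6)*c/2)
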